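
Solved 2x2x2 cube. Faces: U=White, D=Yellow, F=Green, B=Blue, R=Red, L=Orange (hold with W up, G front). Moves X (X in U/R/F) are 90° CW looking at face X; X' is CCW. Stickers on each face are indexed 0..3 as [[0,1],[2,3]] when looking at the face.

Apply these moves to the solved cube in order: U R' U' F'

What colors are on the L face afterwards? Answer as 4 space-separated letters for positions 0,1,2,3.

Answer: Y W O W

Derivation:
After move 1 (U): U=WWWW F=RRGG R=BBRR B=OOBB L=GGOO
After move 2 (R'): R=BRBR U=WBWO F=RWGW D=YRYG B=YOYB
After move 3 (U'): U=BOWW F=GGGW R=RWBR B=BRYB L=YOOO
After move 4 (F'): F=GWGG U=BORB R=RWYR D=OOYG L=YWOW
Query: L face = YWOW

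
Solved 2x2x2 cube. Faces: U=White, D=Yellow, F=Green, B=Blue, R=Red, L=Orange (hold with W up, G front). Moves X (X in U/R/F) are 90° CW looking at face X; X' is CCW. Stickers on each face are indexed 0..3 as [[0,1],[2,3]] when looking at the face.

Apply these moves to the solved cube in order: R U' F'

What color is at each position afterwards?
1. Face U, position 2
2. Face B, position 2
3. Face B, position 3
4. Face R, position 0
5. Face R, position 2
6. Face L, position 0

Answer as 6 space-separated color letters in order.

After move 1 (R): R=RRRR U=WGWG F=GYGY D=YBYB B=WBWB
After move 2 (U'): U=GGWW F=OOGY R=GYRR B=RRWB L=WBOO
After move 3 (F'): F=OYOG U=GGGR R=BYYR D=BOYB L=WWOW
Query 1: U[2] = G
Query 2: B[2] = W
Query 3: B[3] = B
Query 4: R[0] = B
Query 5: R[2] = Y
Query 6: L[0] = W

Answer: G W B B Y W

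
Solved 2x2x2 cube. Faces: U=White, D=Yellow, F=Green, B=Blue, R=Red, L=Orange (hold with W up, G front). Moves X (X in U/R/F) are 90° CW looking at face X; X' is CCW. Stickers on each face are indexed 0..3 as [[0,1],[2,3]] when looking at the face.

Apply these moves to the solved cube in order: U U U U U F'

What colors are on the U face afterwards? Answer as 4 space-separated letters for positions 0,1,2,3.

After move 1 (U): U=WWWW F=RRGG R=BBRR B=OOBB L=GGOO
After move 2 (U): U=WWWW F=BBGG R=OORR B=GGBB L=RROO
After move 3 (U): U=WWWW F=OOGG R=GGRR B=RRBB L=BBOO
After move 4 (U): U=WWWW F=GGGG R=RRRR B=BBBB L=OOOO
After move 5 (U): U=WWWW F=RRGG R=BBRR B=OOBB L=GGOO
After move 6 (F'): F=RGRG U=WWBR R=YBYR D=GOYY L=GWOW
Query: U face = WWBR

Answer: W W B R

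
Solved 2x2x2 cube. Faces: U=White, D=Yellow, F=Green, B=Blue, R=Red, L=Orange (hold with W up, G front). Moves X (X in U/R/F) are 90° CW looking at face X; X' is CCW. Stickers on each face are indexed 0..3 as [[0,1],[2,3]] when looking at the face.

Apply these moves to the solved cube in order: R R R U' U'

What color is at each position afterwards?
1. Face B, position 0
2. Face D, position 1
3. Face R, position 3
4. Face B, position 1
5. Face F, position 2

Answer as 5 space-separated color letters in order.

Answer: G G R W G

Derivation:
After move 1 (R): R=RRRR U=WGWG F=GYGY D=YBYB B=WBWB
After move 2 (R): R=RRRR U=WYWY F=GBGB D=YWYW B=GBGB
After move 3 (R): R=RRRR U=WBWB F=GWGW D=YGYG B=YBYB
After move 4 (U'): U=BBWW F=OOGW R=GWRR B=RRYB L=YBOO
After move 5 (U'): U=BWBW F=YBGW R=OORR B=GWYB L=RROO
Query 1: B[0] = G
Query 2: D[1] = G
Query 3: R[3] = R
Query 4: B[1] = W
Query 5: F[2] = G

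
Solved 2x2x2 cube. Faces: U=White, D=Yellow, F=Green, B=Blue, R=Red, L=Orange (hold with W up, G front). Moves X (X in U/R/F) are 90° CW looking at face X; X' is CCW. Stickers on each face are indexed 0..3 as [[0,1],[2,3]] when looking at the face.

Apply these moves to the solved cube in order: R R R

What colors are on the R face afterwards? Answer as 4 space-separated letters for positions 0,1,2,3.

Answer: R R R R

Derivation:
After move 1 (R): R=RRRR U=WGWG F=GYGY D=YBYB B=WBWB
After move 2 (R): R=RRRR U=WYWY F=GBGB D=YWYW B=GBGB
After move 3 (R): R=RRRR U=WBWB F=GWGW D=YGYG B=YBYB
Query: R face = RRRR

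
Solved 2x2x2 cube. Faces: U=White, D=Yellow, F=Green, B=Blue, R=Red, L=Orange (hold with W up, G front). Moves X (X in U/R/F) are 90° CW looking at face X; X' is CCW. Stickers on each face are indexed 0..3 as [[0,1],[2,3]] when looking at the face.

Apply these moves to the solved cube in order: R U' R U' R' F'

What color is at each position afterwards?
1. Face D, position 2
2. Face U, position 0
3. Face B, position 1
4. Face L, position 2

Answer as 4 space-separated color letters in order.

After move 1 (R): R=RRRR U=WGWG F=GYGY D=YBYB B=WBWB
After move 2 (U'): U=GGWW F=OOGY R=GYRR B=RRWB L=WBOO
After move 3 (R): R=RGRY U=GOWY F=OBGB D=YWYR B=WRGB
After move 4 (U'): U=OYGW F=WBGB R=OBRY B=RGGB L=WROO
After move 5 (R'): R=BYOR U=OGGR F=WYGW D=YBYB B=RGWB
After move 6 (F'): F=YWWG U=OGBO R=BYYR D=ROYB L=WROG
Query 1: D[2] = Y
Query 2: U[0] = O
Query 3: B[1] = G
Query 4: L[2] = O

Answer: Y O G O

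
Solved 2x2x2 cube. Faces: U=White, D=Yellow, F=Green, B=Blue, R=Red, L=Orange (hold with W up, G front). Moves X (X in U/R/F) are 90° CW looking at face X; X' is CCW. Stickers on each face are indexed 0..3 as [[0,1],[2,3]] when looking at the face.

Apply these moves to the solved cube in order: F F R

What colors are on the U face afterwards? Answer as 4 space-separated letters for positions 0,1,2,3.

After move 1 (F): F=GGGG U=WWOO R=WRWR D=RRYY L=OYOY
After move 2 (F): F=GGGG U=WWYY R=OROR D=WWYY L=OROR
After move 3 (R): R=OORR U=WGYG F=GWGY D=WBYB B=YBWB
Query: U face = WGYG

Answer: W G Y G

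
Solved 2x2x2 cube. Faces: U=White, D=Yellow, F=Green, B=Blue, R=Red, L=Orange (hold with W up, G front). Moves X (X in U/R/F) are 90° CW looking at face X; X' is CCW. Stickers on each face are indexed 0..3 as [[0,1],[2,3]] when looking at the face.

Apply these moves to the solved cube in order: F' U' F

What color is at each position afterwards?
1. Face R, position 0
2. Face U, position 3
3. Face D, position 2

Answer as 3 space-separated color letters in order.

After move 1 (F'): F=GGGG U=WWRR R=YRYR D=OOYY L=OWOW
After move 2 (U'): U=WRWR F=OWGG R=GGYR B=YRBB L=BBOW
After move 3 (F): F=GOGW U=WRWB R=WGRR D=YGYY L=BOOO
Query 1: R[0] = W
Query 2: U[3] = B
Query 3: D[2] = Y

Answer: W B Y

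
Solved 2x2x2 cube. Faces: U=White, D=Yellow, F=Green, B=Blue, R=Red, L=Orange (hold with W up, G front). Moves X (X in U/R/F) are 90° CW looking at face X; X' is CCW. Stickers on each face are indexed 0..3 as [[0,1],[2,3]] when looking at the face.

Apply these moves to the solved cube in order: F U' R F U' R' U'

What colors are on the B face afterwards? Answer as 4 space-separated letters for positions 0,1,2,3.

Answer: O G W B

Derivation:
After move 1 (F): F=GGGG U=WWOO R=WRWR D=RRYY L=OYOY
After move 2 (U'): U=WOWO F=OYGG R=GGWR B=WRBB L=BBOY
After move 3 (R): R=WGRG U=WYWG F=ORGY D=RBYW B=OROB
After move 4 (F): F=GOYR U=WYYB R=WGGG D=RWYW L=BROB
After move 5 (U'): U=YBWY F=BRYR R=GOGG B=WGOB L=OROB
After move 6 (R'): R=OGGG U=YOWW F=BBYY D=RRYR B=WGWB
After move 7 (U'): U=OWYW F=ORYY R=BBGG B=OGWB L=WGOB
Query: B face = OGWB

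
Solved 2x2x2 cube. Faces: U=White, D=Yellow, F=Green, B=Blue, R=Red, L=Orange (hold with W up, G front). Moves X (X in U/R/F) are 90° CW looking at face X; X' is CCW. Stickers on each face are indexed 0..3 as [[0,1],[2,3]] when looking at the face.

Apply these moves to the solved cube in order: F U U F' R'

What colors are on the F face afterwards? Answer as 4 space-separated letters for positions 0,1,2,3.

Answer: B O B W

Derivation:
After move 1 (F): F=GGGG U=WWOO R=WRWR D=RRYY L=OYOY
After move 2 (U): U=OWOW F=WRGG R=BBWR B=OYBB L=GGOY
After move 3 (U): U=OOWW F=BBGG R=OYWR B=GGBB L=WROY
After move 4 (F'): F=BGBG U=OOOW R=RYRR D=RYYY L=WWOW
After move 5 (R'): R=YRRR U=OBOG F=BOBW D=RGYG B=YGYB
Query: F face = BOBW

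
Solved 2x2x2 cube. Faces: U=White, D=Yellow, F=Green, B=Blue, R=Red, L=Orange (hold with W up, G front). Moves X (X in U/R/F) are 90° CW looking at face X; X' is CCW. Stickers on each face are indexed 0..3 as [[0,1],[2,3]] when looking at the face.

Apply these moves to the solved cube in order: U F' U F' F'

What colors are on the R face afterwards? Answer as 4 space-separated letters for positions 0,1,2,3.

Answer: W O G R

Derivation:
After move 1 (U): U=WWWW F=RRGG R=BBRR B=OOBB L=GGOO
After move 2 (F'): F=RGRG U=WWBR R=YBYR D=GOYY L=GWOW
After move 3 (U): U=BWRW F=YBRG R=OOYR B=GWBB L=RGOW
After move 4 (F'): F=BGYR U=BWOY R=OOGR D=GWYY L=RWOR
After move 5 (F'): F=GRBY U=BWOG R=WOGR D=WRYY L=RYOO
Query: R face = WOGR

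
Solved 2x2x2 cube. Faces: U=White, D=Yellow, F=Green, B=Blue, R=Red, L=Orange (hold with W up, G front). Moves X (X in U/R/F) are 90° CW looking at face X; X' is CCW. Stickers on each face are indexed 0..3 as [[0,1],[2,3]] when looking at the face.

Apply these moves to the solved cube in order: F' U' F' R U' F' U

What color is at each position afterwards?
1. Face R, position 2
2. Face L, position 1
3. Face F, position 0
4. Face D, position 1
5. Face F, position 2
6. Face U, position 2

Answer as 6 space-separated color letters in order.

Answer: B Y B W B R

Derivation:
After move 1 (F'): F=GGGG U=WWRR R=YRYR D=OOYY L=OWOW
After move 2 (U'): U=WRWR F=OWGG R=GGYR B=YRBB L=BBOW
After move 3 (F'): F=WGOG U=WRGY R=OGOR D=BWYY L=BROW
After move 4 (R): R=OORG U=WGGG F=WWOY D=BBYY B=YRRB
After move 5 (U'): U=GGWG F=BROY R=WWRG B=OORB L=YROW
After move 6 (F'): F=RYBO U=GGWR R=BWBG D=RWYY L=YGOW
After move 7 (U): U=WGRG F=BWBO R=OOBG B=YGRB L=RYOW
Query 1: R[2] = B
Query 2: L[1] = Y
Query 3: F[0] = B
Query 4: D[1] = W
Query 5: F[2] = B
Query 6: U[2] = R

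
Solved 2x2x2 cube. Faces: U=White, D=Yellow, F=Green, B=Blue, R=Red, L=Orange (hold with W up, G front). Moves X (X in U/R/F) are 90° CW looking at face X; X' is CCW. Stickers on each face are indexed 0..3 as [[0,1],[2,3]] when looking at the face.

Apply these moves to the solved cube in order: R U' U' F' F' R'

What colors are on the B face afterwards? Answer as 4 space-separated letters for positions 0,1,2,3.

After move 1 (R): R=RRRR U=WGWG F=GYGY D=YBYB B=WBWB
After move 2 (U'): U=GGWW F=OOGY R=GYRR B=RRWB L=WBOO
After move 3 (U'): U=GWGW F=WBGY R=OORR B=GYWB L=RROO
After move 4 (F'): F=BYWG U=GWOR R=BOYR D=ROYB L=RWOG
After move 5 (F'): F=YGBW U=GWBY R=OORR D=WGYB L=RROO
After move 6 (R'): R=OROR U=GWBG F=YWBY D=WGYW B=BYGB
Query: B face = BYGB

Answer: B Y G B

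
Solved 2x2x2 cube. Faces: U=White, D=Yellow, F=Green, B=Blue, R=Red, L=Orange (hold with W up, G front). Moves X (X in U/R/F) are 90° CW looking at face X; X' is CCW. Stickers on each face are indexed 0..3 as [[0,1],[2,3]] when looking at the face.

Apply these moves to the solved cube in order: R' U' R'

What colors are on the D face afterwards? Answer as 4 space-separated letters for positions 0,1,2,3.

Answer: Y O Y W

Derivation:
After move 1 (R'): R=RRRR U=WBWB F=GWGW D=YGYG B=YBYB
After move 2 (U'): U=BBWW F=OOGW R=GWRR B=RRYB L=YBOO
After move 3 (R'): R=WRGR U=BYWR F=OBGW D=YOYW B=GRGB
Query: D face = YOYW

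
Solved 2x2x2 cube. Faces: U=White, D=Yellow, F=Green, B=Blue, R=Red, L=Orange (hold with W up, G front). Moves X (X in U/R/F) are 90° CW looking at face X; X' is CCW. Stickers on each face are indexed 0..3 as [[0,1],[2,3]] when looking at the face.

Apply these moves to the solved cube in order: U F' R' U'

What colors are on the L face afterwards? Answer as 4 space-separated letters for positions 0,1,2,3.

After move 1 (U): U=WWWW F=RRGG R=BBRR B=OOBB L=GGOO
After move 2 (F'): F=RGRG U=WWBR R=YBYR D=GOYY L=GWOW
After move 3 (R'): R=BRYY U=WBBO F=RWRR D=GGYG B=YOOB
After move 4 (U'): U=BOWB F=GWRR R=RWYY B=BROB L=YOOW
Query: L face = YOOW

Answer: Y O O W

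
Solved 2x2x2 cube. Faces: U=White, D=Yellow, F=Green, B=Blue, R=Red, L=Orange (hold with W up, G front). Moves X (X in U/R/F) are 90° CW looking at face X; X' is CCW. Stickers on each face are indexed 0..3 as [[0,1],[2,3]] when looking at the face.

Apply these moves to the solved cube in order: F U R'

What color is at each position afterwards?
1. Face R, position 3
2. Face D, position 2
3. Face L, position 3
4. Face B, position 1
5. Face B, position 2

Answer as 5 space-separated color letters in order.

Answer: W Y Y Y R

Derivation:
After move 1 (F): F=GGGG U=WWOO R=WRWR D=RRYY L=OYOY
After move 2 (U): U=OWOW F=WRGG R=BBWR B=OYBB L=GGOY
After move 3 (R'): R=BRBW U=OBOO F=WWGW D=RRYG B=YYRB
Query 1: R[3] = W
Query 2: D[2] = Y
Query 3: L[3] = Y
Query 4: B[1] = Y
Query 5: B[2] = R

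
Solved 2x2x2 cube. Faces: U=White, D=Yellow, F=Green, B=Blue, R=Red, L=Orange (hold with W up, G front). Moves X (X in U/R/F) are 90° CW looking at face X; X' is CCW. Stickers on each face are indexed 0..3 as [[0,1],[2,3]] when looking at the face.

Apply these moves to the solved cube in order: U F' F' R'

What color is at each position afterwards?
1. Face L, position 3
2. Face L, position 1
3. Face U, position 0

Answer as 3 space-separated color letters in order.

After move 1 (U): U=WWWW F=RRGG R=BBRR B=OOBB L=GGOO
After move 2 (F'): F=RGRG U=WWBR R=YBYR D=GOYY L=GWOW
After move 3 (F'): F=GGRR U=WWYY R=OBGR D=WWYY L=GROB
After move 4 (R'): R=BROG U=WBYO F=GWRY D=WGYR B=YOWB
Query 1: L[3] = B
Query 2: L[1] = R
Query 3: U[0] = W

Answer: B R W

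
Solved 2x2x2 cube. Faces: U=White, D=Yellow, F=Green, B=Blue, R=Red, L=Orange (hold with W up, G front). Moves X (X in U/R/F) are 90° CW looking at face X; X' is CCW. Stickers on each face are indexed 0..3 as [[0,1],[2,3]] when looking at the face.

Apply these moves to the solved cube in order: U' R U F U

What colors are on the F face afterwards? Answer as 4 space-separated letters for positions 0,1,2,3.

After move 1 (U'): U=WWWW F=OOGG R=GGRR B=RRBB L=BBOO
After move 2 (R): R=RGRG U=WOWG F=OYGY D=YBYR B=WRWB
After move 3 (U): U=WWGO F=RGGY R=WRRG B=BBWB L=OYOO
After move 4 (F): F=GRYG U=WWOY R=GROG D=RWYR L=OYOB
After move 5 (U): U=OWYW F=GRYG R=BBOG B=OYWB L=GROB
Query: F face = GRYG

Answer: G R Y G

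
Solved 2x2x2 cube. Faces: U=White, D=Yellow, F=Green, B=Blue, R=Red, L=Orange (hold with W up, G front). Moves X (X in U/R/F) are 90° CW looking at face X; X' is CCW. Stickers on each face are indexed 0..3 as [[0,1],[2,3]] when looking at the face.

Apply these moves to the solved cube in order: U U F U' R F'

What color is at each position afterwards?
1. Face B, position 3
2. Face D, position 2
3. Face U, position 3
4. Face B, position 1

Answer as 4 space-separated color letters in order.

Answer: B Y R O

Derivation:
After move 1 (U): U=WWWW F=RRGG R=BBRR B=OOBB L=GGOO
After move 2 (U): U=WWWW F=BBGG R=OORR B=GGBB L=RROO
After move 3 (F): F=GBGB U=WWOR R=WOWR D=ROYY L=RYOY
After move 4 (U'): U=WRWO F=RYGB R=GBWR B=WOBB L=GGOY
After move 5 (R): R=WGRB U=WYWB F=ROGY D=RBYW B=OORB
After move 6 (F'): F=OYRG U=WYWR R=BGRB D=GYYW L=GBOW
Query 1: B[3] = B
Query 2: D[2] = Y
Query 3: U[3] = R
Query 4: B[1] = O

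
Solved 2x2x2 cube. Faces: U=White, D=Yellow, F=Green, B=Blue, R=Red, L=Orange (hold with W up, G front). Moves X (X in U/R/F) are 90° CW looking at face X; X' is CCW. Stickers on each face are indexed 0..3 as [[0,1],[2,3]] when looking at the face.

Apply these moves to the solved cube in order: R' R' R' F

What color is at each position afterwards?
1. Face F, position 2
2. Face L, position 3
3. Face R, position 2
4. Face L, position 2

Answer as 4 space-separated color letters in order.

Answer: Y B G O

Derivation:
After move 1 (R'): R=RRRR U=WBWB F=GWGW D=YGYG B=YBYB
After move 2 (R'): R=RRRR U=WYWY F=GBGB D=YWYW B=GBGB
After move 3 (R'): R=RRRR U=WGWG F=GYGY D=YBYB B=WBWB
After move 4 (F): F=GGYY U=WGOO R=WRGR D=RRYB L=OYOB
Query 1: F[2] = Y
Query 2: L[3] = B
Query 3: R[2] = G
Query 4: L[2] = O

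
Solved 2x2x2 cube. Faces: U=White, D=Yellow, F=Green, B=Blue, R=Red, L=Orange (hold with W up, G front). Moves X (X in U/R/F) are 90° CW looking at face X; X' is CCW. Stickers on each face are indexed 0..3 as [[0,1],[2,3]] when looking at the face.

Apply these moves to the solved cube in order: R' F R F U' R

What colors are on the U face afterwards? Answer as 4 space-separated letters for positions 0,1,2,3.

Answer: G R W R

Derivation:
After move 1 (R'): R=RRRR U=WBWB F=GWGW D=YGYG B=YBYB
After move 2 (F): F=GGWW U=WBOO R=WRBR D=RRYG L=OYOG
After move 3 (R): R=BWRR U=WGOW F=GRWG D=RYYY B=OBBB
After move 4 (F): F=WGGR U=WGGY R=OWWR D=RBYY L=OROY
After move 5 (U'): U=GYWG F=ORGR R=WGWR B=OWBB L=OBOY
After move 6 (R): R=WWRG U=GRWR F=OBGY D=RBYO B=GWYB
Query: U face = GRWR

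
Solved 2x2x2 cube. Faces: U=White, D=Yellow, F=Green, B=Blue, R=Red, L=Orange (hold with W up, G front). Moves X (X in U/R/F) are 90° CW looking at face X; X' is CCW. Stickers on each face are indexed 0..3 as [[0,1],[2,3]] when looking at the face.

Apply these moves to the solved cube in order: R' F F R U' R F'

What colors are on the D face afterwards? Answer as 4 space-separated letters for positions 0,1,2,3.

After move 1 (R'): R=RRRR U=WBWB F=GWGW D=YGYG B=YBYB
After move 2 (F): F=GGWW U=WBOO R=WRBR D=RRYG L=OYOG
After move 3 (F): F=WGWG U=WBGY R=OROR D=BWYG L=OROR
After move 4 (R): R=OORR U=WGGG F=WWWG D=BYYY B=YBBB
After move 5 (U'): U=GGWG F=ORWG R=WWRR B=OOBB L=YBOR
After move 6 (R): R=RWRW U=GRWG F=OYWY D=BBYO B=GOGB
After move 7 (F'): F=YYOW U=GRRR R=BWBW D=BRYO L=YGOW
Query: D face = BRYO

Answer: B R Y O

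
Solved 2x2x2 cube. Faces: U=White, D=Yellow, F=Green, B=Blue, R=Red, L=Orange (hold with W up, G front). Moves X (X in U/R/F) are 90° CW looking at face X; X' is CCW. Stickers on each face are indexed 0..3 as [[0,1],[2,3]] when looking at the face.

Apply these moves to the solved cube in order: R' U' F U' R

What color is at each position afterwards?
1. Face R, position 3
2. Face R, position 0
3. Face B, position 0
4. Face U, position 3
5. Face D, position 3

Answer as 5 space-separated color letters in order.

After move 1 (R'): R=RRRR U=WBWB F=GWGW D=YGYG B=YBYB
After move 2 (U'): U=BBWW F=OOGW R=GWRR B=RRYB L=YBOO
After move 3 (F): F=GOWO U=BBOB R=WWWR D=RGYG L=YYOG
After move 4 (U'): U=BBBO F=YYWO R=GOWR B=WWYB L=RROG
After move 5 (R): R=WGRO U=BYBO F=YGWG D=RYYW B=OWBB
Query 1: R[3] = O
Query 2: R[0] = W
Query 3: B[0] = O
Query 4: U[3] = O
Query 5: D[3] = W

Answer: O W O O W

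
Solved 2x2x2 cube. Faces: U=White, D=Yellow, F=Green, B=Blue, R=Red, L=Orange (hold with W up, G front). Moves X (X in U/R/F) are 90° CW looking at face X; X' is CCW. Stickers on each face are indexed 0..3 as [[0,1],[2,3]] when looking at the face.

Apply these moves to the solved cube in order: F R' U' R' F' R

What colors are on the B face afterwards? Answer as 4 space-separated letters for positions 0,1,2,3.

Answer: G R R B

Derivation:
After move 1 (F): F=GGGG U=WWOO R=WRWR D=RRYY L=OYOY
After move 2 (R'): R=RRWW U=WBOB F=GWGO D=RGYG B=YBRB
After move 3 (U'): U=BBWO F=OYGO R=GWWW B=RRRB L=YBOY
After move 4 (R'): R=WWGW U=BRWR F=OBGO D=RYYO B=GRGB
After move 5 (F'): F=BOOG U=BRWG R=YWRW D=BYYO L=YROW
After move 6 (R): R=RYWW U=BOWG F=BYOO D=BGYG B=GRRB
Query: B face = GRRB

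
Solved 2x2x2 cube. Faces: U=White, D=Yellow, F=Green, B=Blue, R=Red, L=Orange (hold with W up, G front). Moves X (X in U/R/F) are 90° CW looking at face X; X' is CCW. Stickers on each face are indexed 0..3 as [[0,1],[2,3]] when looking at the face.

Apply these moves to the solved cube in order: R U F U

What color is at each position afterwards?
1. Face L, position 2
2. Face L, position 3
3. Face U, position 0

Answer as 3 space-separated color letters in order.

After move 1 (R): R=RRRR U=WGWG F=GYGY D=YBYB B=WBWB
After move 2 (U): U=WWGG F=RRGY R=WBRR B=OOWB L=GYOO
After move 3 (F): F=GRYR U=WWOY R=GBGR D=RWYB L=GYOB
After move 4 (U): U=OWYW F=GBYR R=OOGR B=GYWB L=GROB
Query 1: L[2] = O
Query 2: L[3] = B
Query 3: U[0] = O

Answer: O B O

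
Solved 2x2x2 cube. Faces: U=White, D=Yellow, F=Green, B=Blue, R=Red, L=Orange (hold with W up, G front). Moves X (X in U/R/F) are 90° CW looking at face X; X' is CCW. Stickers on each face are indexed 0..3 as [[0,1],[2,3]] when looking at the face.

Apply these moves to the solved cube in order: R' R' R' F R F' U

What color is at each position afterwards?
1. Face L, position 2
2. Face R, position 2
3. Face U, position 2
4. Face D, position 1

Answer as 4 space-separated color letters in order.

Answer: O R R B

Derivation:
After move 1 (R'): R=RRRR U=WBWB F=GWGW D=YGYG B=YBYB
After move 2 (R'): R=RRRR U=WYWY F=GBGB D=YWYW B=GBGB
After move 3 (R'): R=RRRR U=WGWG F=GYGY D=YBYB B=WBWB
After move 4 (F): F=GGYY U=WGOO R=WRGR D=RRYB L=OYOB
After move 5 (R): R=GWRR U=WGOY F=GRYB D=RWYW B=OBGB
After move 6 (F'): F=RBGY U=WGGR R=WWRR D=YBYW L=OYOO
After move 7 (U): U=GWRG F=WWGY R=OBRR B=OYGB L=RBOO
Query 1: L[2] = O
Query 2: R[2] = R
Query 3: U[2] = R
Query 4: D[1] = B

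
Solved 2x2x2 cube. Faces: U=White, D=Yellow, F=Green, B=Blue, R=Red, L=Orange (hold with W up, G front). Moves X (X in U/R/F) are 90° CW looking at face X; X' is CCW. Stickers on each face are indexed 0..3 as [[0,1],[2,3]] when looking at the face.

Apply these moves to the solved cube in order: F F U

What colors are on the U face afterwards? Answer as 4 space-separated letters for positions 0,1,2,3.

Answer: Y W Y W

Derivation:
After move 1 (F): F=GGGG U=WWOO R=WRWR D=RRYY L=OYOY
After move 2 (F): F=GGGG U=WWYY R=OROR D=WWYY L=OROR
After move 3 (U): U=YWYW F=ORGG R=BBOR B=ORBB L=GGOR
Query: U face = YWYW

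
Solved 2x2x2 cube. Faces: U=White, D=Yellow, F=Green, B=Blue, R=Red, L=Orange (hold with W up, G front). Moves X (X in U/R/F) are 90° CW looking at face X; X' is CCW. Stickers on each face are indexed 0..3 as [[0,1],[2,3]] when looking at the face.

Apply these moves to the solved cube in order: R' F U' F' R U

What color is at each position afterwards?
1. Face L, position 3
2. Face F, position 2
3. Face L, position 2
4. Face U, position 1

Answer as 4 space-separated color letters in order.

After move 1 (R'): R=RRRR U=WBWB F=GWGW D=YGYG B=YBYB
After move 2 (F): F=GGWW U=WBOO R=WRBR D=RRYG L=OYOG
After move 3 (U'): U=BOWO F=OYWW R=GGBR B=WRYB L=YBOG
After move 4 (F'): F=YWOW U=BOGB R=RGRR D=BGYG L=YOOW
After move 5 (R): R=RRRG U=BWGW F=YGOG D=BYYW B=BROB
After move 6 (U): U=GBWW F=RROG R=BRRG B=YOOB L=YGOW
Query 1: L[3] = W
Query 2: F[2] = O
Query 3: L[2] = O
Query 4: U[1] = B

Answer: W O O B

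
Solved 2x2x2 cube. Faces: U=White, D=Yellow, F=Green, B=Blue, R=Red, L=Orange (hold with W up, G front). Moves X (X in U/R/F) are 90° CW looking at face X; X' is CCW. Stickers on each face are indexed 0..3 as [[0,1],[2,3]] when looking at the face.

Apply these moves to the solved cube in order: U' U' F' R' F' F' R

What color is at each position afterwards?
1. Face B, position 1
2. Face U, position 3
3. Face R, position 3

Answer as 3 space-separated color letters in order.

Answer: G B R

Derivation:
After move 1 (U'): U=WWWW F=OOGG R=GGRR B=RRBB L=BBOO
After move 2 (U'): U=WWWW F=BBGG R=OORR B=GGBB L=RROO
After move 3 (F'): F=BGBG U=WWOR R=YOYR D=ROYY L=RWOW
After move 4 (R'): R=ORYY U=WBOG F=BWBR D=RGYG B=YGOB
After move 5 (F'): F=WRBB U=WBOY R=GRRY D=WWYG L=RGOO
After move 6 (F'): F=RBWB U=WBGR R=WRWY D=GOYG L=RYOO
After move 7 (R): R=WWYR U=WBGB F=ROWG D=GOYY B=RGBB
Query 1: B[1] = G
Query 2: U[3] = B
Query 3: R[3] = R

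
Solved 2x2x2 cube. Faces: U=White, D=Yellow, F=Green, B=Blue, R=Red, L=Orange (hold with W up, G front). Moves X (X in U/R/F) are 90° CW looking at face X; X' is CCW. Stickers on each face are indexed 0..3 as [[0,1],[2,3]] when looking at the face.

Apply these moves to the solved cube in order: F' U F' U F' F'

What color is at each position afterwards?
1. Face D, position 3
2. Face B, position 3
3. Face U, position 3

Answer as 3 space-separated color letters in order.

After move 1 (F'): F=GGGG U=WWRR R=YRYR D=OOYY L=OWOW
After move 2 (U): U=RWRW F=YRGG R=BBYR B=OWBB L=GGOW
After move 3 (F'): F=RGYG U=RWBY R=OBOR D=GWYY L=GWOR
After move 4 (U): U=BRYW F=OBYG R=OWOR B=GWBB L=RGOR
After move 5 (F'): F=BGOY U=BROO R=WWGR D=GRYY L=RWOY
After move 6 (F'): F=GYBO U=BRWG R=RWGR D=WYYY L=ROOO
Query 1: D[3] = Y
Query 2: B[3] = B
Query 3: U[3] = G

Answer: Y B G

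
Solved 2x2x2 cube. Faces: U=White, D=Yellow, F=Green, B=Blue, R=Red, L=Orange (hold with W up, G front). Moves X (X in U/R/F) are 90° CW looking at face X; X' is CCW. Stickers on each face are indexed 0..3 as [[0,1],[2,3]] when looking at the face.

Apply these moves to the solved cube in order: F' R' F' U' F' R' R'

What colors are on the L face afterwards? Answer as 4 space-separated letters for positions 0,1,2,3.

Answer: Y R O W

Derivation:
After move 1 (F'): F=GGGG U=WWRR R=YRYR D=OOYY L=OWOW
After move 2 (R'): R=RRYY U=WBRB F=GWGR D=OGYG B=YBOB
After move 3 (F'): F=WRGG U=WBRY R=GROY D=WWYG L=OBOR
After move 4 (U'): U=BYWR F=OBGG R=WROY B=GROB L=YBOR
After move 5 (F'): F=BGOG U=BYWO R=WRWY D=BRYG L=YROW
After move 6 (R'): R=RYWW U=BOWG F=BYOO D=BGYG B=GRRB
After move 7 (R'): R=YWRW U=BRWG F=BOOG D=BYYO B=GRGB
Query: L face = YROW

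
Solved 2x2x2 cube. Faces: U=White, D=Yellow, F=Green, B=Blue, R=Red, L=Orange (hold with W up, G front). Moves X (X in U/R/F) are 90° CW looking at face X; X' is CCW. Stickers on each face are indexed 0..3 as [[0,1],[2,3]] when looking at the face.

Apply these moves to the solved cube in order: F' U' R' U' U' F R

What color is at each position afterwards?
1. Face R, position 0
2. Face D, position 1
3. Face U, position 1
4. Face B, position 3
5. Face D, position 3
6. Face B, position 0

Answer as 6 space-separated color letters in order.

Answer: W O Y B O R

Derivation:
After move 1 (F'): F=GGGG U=WWRR R=YRYR D=OOYY L=OWOW
After move 2 (U'): U=WRWR F=OWGG R=GGYR B=YRBB L=BBOW
After move 3 (R'): R=GRGY U=WBWY F=ORGR D=OWYG B=YROB
After move 4 (U'): U=BYWW F=BBGR R=ORGY B=GROB L=YROW
After move 5 (U'): U=YWBW F=YRGR R=BBGY B=OROB L=GROW
After move 6 (F): F=GYRR U=YWWR R=BBWY D=GBYG L=GOOW
After move 7 (R): R=WBYB U=YYWR F=GBRG D=GOYO B=RRWB
Query 1: R[0] = W
Query 2: D[1] = O
Query 3: U[1] = Y
Query 4: B[3] = B
Query 5: D[3] = O
Query 6: B[0] = R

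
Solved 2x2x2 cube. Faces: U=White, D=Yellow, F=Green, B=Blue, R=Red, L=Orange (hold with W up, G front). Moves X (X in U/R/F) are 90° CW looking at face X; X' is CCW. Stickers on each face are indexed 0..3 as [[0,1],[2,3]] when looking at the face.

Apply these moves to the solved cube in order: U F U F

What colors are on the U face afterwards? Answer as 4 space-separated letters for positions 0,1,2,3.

Answer: O W Y R

Derivation:
After move 1 (U): U=WWWW F=RRGG R=BBRR B=OOBB L=GGOO
After move 2 (F): F=GRGR U=WWOG R=WBWR D=RBYY L=GYOY
After move 3 (U): U=OWGW F=WBGR R=OOWR B=GYBB L=GROY
After move 4 (F): F=GWRB U=OWYR R=GOWR D=WOYY L=GROB
Query: U face = OWYR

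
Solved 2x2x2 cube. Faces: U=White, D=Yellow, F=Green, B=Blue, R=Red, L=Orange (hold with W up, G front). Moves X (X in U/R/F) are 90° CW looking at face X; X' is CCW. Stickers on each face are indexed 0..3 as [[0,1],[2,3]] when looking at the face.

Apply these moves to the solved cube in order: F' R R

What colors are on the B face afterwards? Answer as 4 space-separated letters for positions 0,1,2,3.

After move 1 (F'): F=GGGG U=WWRR R=YRYR D=OOYY L=OWOW
After move 2 (R): R=YYRR U=WGRG F=GOGY D=OBYB B=RBWB
After move 3 (R): R=RYRY U=WORY F=GBGB D=OWYR B=GBGB
Query: B face = GBGB

Answer: G B G B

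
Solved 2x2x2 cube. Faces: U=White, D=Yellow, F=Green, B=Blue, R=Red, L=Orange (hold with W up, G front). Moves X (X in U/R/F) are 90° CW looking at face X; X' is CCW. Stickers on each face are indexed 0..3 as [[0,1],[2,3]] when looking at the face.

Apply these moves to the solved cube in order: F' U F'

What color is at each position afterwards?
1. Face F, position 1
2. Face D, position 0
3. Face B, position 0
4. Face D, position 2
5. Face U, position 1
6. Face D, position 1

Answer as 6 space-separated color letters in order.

After move 1 (F'): F=GGGG U=WWRR R=YRYR D=OOYY L=OWOW
After move 2 (U): U=RWRW F=YRGG R=BBYR B=OWBB L=GGOW
After move 3 (F'): F=RGYG U=RWBY R=OBOR D=GWYY L=GWOR
Query 1: F[1] = G
Query 2: D[0] = G
Query 3: B[0] = O
Query 4: D[2] = Y
Query 5: U[1] = W
Query 6: D[1] = W

Answer: G G O Y W W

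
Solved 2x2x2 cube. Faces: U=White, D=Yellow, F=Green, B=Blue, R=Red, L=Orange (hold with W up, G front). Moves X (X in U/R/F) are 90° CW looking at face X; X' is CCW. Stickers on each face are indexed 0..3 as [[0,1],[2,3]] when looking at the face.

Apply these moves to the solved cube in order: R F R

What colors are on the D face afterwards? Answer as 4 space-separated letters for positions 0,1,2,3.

After move 1 (R): R=RRRR U=WGWG F=GYGY D=YBYB B=WBWB
After move 2 (F): F=GGYY U=WGOO R=WRGR D=RRYB L=OYOB
After move 3 (R): R=GWRR U=WGOY F=GRYB D=RWYW B=OBGB
Query: D face = RWYW

Answer: R W Y W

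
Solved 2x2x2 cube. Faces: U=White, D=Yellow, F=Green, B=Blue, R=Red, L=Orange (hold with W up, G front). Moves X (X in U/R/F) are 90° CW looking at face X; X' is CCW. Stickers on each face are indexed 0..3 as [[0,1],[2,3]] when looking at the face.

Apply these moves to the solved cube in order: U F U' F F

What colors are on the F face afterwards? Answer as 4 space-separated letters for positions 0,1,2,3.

After move 1 (U): U=WWWW F=RRGG R=BBRR B=OOBB L=GGOO
After move 2 (F): F=GRGR U=WWOG R=WBWR D=RBYY L=GYOY
After move 3 (U'): U=WGWO F=GYGR R=GRWR B=WBBB L=OOOY
After move 4 (F): F=GGRY U=WGYO R=WROR D=WGYY L=OROB
After move 5 (F): F=RGYG U=WGBR R=YROR D=OWYY L=OWOG
Query: F face = RGYG

Answer: R G Y G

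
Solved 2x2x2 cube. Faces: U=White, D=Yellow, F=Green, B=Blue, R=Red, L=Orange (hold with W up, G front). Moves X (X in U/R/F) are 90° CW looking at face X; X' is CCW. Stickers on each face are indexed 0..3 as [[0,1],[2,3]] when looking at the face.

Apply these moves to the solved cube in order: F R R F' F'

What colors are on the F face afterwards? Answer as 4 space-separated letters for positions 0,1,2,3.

After move 1 (F): F=GGGG U=WWOO R=WRWR D=RRYY L=OYOY
After move 2 (R): R=WWRR U=WGOG F=GRGY D=RBYB B=OBWB
After move 3 (R): R=RWRW U=WROY F=GBGB D=RWYO B=GBGB
After move 4 (F'): F=BBGG U=WRRR R=WWRW D=YYYO L=OYOO
After move 5 (F'): F=BGBG U=WRWR R=YWYW D=YOYO L=OROR
Query: F face = BGBG

Answer: B G B G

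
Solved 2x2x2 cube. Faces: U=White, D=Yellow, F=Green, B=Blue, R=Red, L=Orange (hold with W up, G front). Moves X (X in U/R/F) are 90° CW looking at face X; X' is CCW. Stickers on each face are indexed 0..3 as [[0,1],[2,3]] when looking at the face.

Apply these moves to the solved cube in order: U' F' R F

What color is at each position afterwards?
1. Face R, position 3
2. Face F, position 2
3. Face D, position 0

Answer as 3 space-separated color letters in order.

After move 1 (U'): U=WWWW F=OOGG R=GGRR B=RRBB L=BBOO
After move 2 (F'): F=OGOG U=WWGR R=YGYR D=BOYY L=BWOW
After move 3 (R): R=YYRG U=WGGG F=OOOY D=BBYR B=RRWB
After move 4 (F): F=OOYO U=WGWW R=GYGG D=RYYR L=BBOB
Query 1: R[3] = G
Query 2: F[2] = Y
Query 3: D[0] = R

Answer: G Y R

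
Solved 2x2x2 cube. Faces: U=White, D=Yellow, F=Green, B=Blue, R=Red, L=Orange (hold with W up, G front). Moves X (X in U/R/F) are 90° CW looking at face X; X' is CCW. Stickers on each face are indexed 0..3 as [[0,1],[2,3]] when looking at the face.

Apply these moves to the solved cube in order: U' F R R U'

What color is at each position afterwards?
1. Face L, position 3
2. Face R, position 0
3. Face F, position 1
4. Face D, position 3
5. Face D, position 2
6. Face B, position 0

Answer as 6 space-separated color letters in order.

Answer: Y G Y B Y R

Derivation:
After move 1 (U'): U=WWWW F=OOGG R=GGRR B=RRBB L=BBOO
After move 2 (F): F=GOGO U=WWOB R=WGWR D=RGYY L=BYOY
After move 3 (R): R=WWRG U=WOOO F=GGGY D=RBYR B=BRWB
After move 4 (R): R=RWGW U=WGOY F=GBGR D=RWYB B=OROB
After move 5 (U'): U=GYWO F=BYGR R=GBGW B=RWOB L=OROY
Query 1: L[3] = Y
Query 2: R[0] = G
Query 3: F[1] = Y
Query 4: D[3] = B
Query 5: D[2] = Y
Query 6: B[0] = R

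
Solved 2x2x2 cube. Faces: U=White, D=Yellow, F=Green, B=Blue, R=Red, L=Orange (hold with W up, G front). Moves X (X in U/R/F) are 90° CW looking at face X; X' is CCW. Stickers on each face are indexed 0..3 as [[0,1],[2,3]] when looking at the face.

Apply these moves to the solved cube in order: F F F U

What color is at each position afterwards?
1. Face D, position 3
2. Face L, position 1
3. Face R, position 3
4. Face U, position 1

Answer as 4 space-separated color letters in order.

After move 1 (F): F=GGGG U=WWOO R=WRWR D=RRYY L=OYOY
After move 2 (F): F=GGGG U=WWYY R=OROR D=WWYY L=OROR
After move 3 (F): F=GGGG U=WWRR R=YRYR D=OOYY L=OWOW
After move 4 (U): U=RWRW F=YRGG R=BBYR B=OWBB L=GGOW
Query 1: D[3] = Y
Query 2: L[1] = G
Query 3: R[3] = R
Query 4: U[1] = W

Answer: Y G R W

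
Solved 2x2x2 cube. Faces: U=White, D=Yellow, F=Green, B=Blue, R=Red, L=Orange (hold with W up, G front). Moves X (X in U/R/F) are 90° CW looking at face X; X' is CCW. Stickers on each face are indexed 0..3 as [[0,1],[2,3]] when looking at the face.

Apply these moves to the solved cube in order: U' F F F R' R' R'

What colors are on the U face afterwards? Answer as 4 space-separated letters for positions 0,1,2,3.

After move 1 (U'): U=WWWW F=OOGG R=GGRR B=RRBB L=BBOO
After move 2 (F): F=GOGO U=WWOB R=WGWR D=RGYY L=BYOY
After move 3 (F): F=GGOO U=WWYY R=OGBR D=WWYY L=BROG
After move 4 (F): F=OGOG U=WWGR R=YGYR D=BOYY L=BWOW
After move 5 (R'): R=GRYY U=WBGR F=OWOR D=BGYG B=YROB
After move 6 (R'): R=RYGY U=WOGY F=OBOR D=BWYR B=GRGB
After move 7 (R'): R=YYRG U=WGGG F=OOOY D=BBYR B=RRWB
Query: U face = WGGG

Answer: W G G G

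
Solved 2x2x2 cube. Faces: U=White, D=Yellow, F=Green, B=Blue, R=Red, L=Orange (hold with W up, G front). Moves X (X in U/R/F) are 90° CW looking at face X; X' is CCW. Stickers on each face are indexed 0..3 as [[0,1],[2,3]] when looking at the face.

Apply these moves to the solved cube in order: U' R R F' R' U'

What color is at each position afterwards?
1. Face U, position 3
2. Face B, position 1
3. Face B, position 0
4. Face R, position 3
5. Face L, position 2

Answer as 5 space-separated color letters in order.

Answer: R G R Y O

Derivation:
After move 1 (U'): U=WWWW F=OOGG R=GGRR B=RRBB L=BBOO
After move 2 (R): R=RGRG U=WOWG F=OYGY D=YBYR B=WRWB
After move 3 (R): R=RRGG U=WYWY F=OBGR D=YWYW B=GROB
After move 4 (F'): F=BROG U=WYRG R=WRYG D=BOYW L=BYOW
After move 5 (R'): R=RGWY U=WORG F=BYOG D=BRYG B=WROB
After move 6 (U'): U=OGWR F=BYOG R=BYWY B=RGOB L=WROW
Query 1: U[3] = R
Query 2: B[1] = G
Query 3: B[0] = R
Query 4: R[3] = Y
Query 5: L[2] = O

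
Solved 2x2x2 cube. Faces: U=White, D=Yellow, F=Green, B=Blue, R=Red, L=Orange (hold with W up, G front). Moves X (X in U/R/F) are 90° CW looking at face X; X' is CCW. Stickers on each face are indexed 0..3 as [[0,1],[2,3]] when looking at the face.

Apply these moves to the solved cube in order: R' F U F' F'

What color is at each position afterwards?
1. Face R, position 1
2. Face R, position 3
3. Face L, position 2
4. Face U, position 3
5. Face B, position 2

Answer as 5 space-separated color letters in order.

Answer: B R O R Y

Derivation:
After move 1 (R'): R=RRRR U=WBWB F=GWGW D=YGYG B=YBYB
After move 2 (F): F=GGWW U=WBOO R=WRBR D=RRYG L=OYOG
After move 3 (U): U=OWOB F=WRWW R=YBBR B=OYYB L=GGOG
After move 4 (F'): F=RWWW U=OWYB R=RBRR D=GGYG L=GBOO
After move 5 (F'): F=WWRW U=OWRR R=GBGR D=BOYG L=GBOY
Query 1: R[1] = B
Query 2: R[3] = R
Query 3: L[2] = O
Query 4: U[3] = R
Query 5: B[2] = Y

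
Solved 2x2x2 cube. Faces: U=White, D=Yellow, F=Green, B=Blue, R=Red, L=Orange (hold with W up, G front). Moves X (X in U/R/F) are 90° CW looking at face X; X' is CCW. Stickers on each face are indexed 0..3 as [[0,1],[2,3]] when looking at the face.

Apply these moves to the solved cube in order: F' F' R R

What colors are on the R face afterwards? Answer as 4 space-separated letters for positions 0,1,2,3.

After move 1 (F'): F=GGGG U=WWRR R=YRYR D=OOYY L=OWOW
After move 2 (F'): F=GGGG U=WWYY R=OROR D=WWYY L=OROR
After move 3 (R): R=OORR U=WGYG F=GWGY D=WBYB B=YBWB
After move 4 (R): R=RORO U=WWYY F=GBGB D=WWYY B=GBGB
Query: R face = RORO

Answer: R O R O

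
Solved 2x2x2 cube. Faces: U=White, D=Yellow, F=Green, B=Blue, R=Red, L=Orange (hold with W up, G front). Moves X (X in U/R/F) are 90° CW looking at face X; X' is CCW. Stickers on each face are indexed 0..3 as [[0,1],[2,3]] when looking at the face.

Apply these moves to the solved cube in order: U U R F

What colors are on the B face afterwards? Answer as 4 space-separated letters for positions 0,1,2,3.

Answer: W G W B

Derivation:
After move 1 (U): U=WWWW F=RRGG R=BBRR B=OOBB L=GGOO
After move 2 (U): U=WWWW F=BBGG R=OORR B=GGBB L=RROO
After move 3 (R): R=RORO U=WBWG F=BYGY D=YBYG B=WGWB
After move 4 (F): F=GBYY U=WBOR R=WOGO D=RRYG L=RYOB
Query: B face = WGWB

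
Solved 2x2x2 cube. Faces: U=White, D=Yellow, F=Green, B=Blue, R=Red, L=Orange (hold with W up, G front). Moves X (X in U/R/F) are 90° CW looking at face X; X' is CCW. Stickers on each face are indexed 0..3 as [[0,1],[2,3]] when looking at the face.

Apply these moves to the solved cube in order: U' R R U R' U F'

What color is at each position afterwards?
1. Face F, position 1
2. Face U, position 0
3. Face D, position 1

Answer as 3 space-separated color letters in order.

Answer: Y Y O

Derivation:
After move 1 (U'): U=WWWW F=OOGG R=GGRR B=RRBB L=BBOO
After move 2 (R): R=RGRG U=WOWG F=OYGY D=YBYR B=WRWB
After move 3 (R): R=RRGG U=WYWY F=OBGR D=YWYW B=GROB
After move 4 (U): U=WWYY F=RRGR R=GRGG B=BBOB L=OBOO
After move 5 (R'): R=RGGG U=WOYB F=RWGY D=YRYR B=WBWB
After move 6 (U): U=YWBO F=RGGY R=WBGG B=OBWB L=RWOO
After move 7 (F'): F=GYRG U=YWWG R=RBYG D=WOYR L=ROOB
Query 1: F[1] = Y
Query 2: U[0] = Y
Query 3: D[1] = O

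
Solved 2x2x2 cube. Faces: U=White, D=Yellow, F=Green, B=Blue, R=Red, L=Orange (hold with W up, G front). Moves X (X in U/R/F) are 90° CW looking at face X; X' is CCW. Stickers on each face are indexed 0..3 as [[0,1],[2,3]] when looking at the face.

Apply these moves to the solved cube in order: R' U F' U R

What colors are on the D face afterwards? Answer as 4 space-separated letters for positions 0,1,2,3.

After move 1 (R'): R=RRRR U=WBWB F=GWGW D=YGYG B=YBYB
After move 2 (U): U=WWBB F=RRGW R=YBRR B=OOYB L=GWOO
After move 3 (F'): F=RWRG U=WWYR R=GBYR D=WOYG L=GBOB
After move 4 (U): U=YWRW F=GBRG R=OOYR B=GBYB L=RWOB
After move 5 (R): R=YORO U=YBRG F=GORG D=WYYG B=WBWB
Query: D face = WYYG

Answer: W Y Y G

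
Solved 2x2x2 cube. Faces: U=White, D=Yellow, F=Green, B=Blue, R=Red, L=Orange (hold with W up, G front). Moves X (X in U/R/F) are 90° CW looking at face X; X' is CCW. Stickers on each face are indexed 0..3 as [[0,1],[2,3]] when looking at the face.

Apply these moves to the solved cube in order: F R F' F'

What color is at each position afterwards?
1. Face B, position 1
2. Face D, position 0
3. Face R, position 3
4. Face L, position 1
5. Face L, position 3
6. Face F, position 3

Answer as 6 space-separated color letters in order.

After move 1 (F): F=GGGG U=WWOO R=WRWR D=RRYY L=OYOY
After move 2 (R): R=WWRR U=WGOG F=GRGY D=RBYB B=OBWB
After move 3 (F'): F=RYGG U=WGWR R=BWRR D=YYYB L=OGOO
After move 4 (F'): F=YGRG U=WGBR R=YWYR D=GOYB L=OROW
Query 1: B[1] = B
Query 2: D[0] = G
Query 3: R[3] = R
Query 4: L[1] = R
Query 5: L[3] = W
Query 6: F[3] = G

Answer: B G R R W G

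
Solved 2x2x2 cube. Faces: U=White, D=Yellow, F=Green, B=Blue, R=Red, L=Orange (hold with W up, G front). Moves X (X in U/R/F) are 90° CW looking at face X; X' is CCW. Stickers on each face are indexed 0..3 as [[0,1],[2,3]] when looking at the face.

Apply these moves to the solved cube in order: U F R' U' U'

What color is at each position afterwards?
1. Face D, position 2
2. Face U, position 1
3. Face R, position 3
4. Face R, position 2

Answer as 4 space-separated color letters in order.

Answer: Y O W W

Derivation:
After move 1 (U): U=WWWW F=RRGG R=BBRR B=OOBB L=GGOO
After move 2 (F): F=GRGR U=WWOG R=WBWR D=RBYY L=GYOY
After move 3 (R'): R=BRWW U=WBOO F=GWGG D=RRYR B=YOBB
After move 4 (U'): U=BOWO F=GYGG R=GWWW B=BRBB L=YOOY
After move 5 (U'): U=OOBW F=YOGG R=GYWW B=GWBB L=BROY
Query 1: D[2] = Y
Query 2: U[1] = O
Query 3: R[3] = W
Query 4: R[2] = W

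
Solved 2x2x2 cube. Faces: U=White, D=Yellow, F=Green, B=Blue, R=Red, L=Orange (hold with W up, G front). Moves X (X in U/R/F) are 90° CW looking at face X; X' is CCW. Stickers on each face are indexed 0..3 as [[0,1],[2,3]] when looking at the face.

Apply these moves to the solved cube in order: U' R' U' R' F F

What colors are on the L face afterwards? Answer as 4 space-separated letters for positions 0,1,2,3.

Answer: Y O O W

Derivation:
After move 1 (U'): U=WWWW F=OOGG R=GGRR B=RRBB L=BBOO
After move 2 (R'): R=GRGR U=WBWR F=OWGW D=YOYG B=YRYB
After move 3 (U'): U=BRWW F=BBGW R=OWGR B=GRYB L=YROO
After move 4 (R'): R=WROG U=BYWG F=BRGW D=YBYW B=GROB
After move 5 (F): F=GBWR U=BYOR R=WRGG D=OWYW L=YYOB
After move 6 (F): F=WGRB U=BYBY R=ORRG D=GWYW L=YOOW
Query: L face = YOOW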